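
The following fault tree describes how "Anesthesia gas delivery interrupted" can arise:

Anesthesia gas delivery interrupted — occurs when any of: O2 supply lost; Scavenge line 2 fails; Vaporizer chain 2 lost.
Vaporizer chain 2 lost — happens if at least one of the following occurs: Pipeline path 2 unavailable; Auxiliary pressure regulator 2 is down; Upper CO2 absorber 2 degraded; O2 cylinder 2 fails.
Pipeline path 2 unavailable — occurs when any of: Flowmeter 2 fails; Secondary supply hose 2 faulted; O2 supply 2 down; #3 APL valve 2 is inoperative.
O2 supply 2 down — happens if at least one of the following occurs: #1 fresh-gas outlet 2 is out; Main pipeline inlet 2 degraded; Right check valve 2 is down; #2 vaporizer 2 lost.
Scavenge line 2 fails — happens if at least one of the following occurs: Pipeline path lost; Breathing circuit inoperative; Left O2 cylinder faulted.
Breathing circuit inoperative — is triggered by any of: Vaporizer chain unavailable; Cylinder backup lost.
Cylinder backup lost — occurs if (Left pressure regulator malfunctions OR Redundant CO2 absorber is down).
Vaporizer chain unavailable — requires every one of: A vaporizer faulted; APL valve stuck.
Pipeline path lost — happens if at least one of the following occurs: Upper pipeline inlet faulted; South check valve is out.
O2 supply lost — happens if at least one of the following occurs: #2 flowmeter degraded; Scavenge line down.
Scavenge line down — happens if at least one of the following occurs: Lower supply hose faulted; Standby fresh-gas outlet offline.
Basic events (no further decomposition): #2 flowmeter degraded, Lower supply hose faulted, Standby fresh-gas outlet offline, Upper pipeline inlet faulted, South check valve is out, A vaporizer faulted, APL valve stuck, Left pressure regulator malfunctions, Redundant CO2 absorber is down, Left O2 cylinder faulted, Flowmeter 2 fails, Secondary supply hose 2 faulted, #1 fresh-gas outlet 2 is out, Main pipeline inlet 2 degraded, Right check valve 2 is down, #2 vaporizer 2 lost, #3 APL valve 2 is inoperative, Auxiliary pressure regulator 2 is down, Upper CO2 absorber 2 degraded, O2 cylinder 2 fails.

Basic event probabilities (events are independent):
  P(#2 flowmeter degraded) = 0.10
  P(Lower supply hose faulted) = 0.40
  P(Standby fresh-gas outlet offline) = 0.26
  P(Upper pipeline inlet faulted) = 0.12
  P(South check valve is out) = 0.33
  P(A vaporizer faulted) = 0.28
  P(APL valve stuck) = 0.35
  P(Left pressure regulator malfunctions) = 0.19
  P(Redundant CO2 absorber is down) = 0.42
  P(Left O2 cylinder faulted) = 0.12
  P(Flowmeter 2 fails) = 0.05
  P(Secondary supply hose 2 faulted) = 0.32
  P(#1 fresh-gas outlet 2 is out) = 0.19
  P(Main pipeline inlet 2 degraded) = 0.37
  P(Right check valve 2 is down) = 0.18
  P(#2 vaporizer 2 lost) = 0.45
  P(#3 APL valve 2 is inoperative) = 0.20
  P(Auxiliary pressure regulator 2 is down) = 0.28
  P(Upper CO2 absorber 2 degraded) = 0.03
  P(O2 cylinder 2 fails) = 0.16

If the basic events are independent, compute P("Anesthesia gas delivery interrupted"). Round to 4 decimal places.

P(Scavenge line down) [OR] = 1 − (1−0.40) × (1−0.26) = 0.556000
P(O2 supply lost) [OR] = 1 − (1−0.10) × (1−0.556000) = 0.600400
P(Pipeline path lost) [OR] = 1 − (1−0.12) × (1−0.33) = 0.410400
P(Vaporizer chain unavailable) [AND] = 0.28 × 0.35 = 0.098000
P(Cylinder backup lost) [OR] = 1 − (1−0.19) × (1−0.42) = 0.530200
P(Breathing circuit inoperative) [OR] = 1 − (1−0.098000) × (1−0.530200) = 0.576240
P(Scavenge line 2 fails) [OR] = 1 − (1−0.410400) × (1−0.576240) × (1−0.12) = 0.780133
P(O2 supply 2 down) [OR] = 1 − (1−0.19) × (1−0.37) × (1−0.18) × (1−0.45) = 0.769855
P(Pipeline path 2 unavailable) [OR] = 1 − (1−0.05) × (1−0.32) × (1−0.769855) × (1−0.20) = 0.881061
P(Vaporizer chain 2 lost) [OR] = 1 − (1−0.881061) × (1−0.28) × (1−0.03) × (1−0.16) = 0.930224
P(Anesthesia gas delivery interrupted) [OR] = 1 − (1−0.600400) × (1−0.780133) × (1−0.930224) = 0.993870
Rounded to 4 decimal places: P(Anesthesia gas delivery interrupted) ≈ 0.9939.

0.9939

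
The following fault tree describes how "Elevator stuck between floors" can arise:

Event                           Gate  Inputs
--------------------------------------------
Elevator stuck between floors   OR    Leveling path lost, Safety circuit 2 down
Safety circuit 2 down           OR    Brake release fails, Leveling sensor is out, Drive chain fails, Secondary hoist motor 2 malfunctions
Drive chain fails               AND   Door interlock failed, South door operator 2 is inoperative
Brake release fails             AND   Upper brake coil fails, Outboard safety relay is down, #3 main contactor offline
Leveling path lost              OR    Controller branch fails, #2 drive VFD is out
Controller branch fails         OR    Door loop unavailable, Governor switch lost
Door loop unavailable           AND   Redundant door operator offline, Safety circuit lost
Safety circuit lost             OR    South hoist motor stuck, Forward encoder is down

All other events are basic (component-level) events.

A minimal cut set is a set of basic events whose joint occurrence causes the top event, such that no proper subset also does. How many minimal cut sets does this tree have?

Safety circuit lost [OR]: union of children's cut sets → 2 cut set(s).
Door loop unavailable [AND]: one cut set from each child combined → 1 × 2 = 2 cut set(s).
Controller branch fails [OR]: union of children's cut sets → 3 cut set(s).
Leveling path lost [OR]: union of children's cut sets → 4 cut set(s).
Brake release fails [AND]: one cut set from each child combined → 1 × 1 × 1 = 1 cut set(s).
Drive chain fails [AND]: one cut set from each child combined → 1 × 1 = 1 cut set(s).
Safety circuit 2 down [OR]: union of children's cut sets → 4 cut set(s).
Elevator stuck between floors [OR]: union of children's cut sets → 8 cut set(s).
Minimal cut sets: {Redundant door operator offline, South hoist motor stuck}; {Forward encoder is down, Redundant door operator offline}; {Governor switch lost}; {#2 drive VFD is out}; {#3 main contactor offline, Outboard safety relay is down, Upper brake coil fails}; {Leveling sensor is out}; {Door interlock failed, South door operator 2 is inoperative}; {Secondary hoist motor 2 malfunctions}.

8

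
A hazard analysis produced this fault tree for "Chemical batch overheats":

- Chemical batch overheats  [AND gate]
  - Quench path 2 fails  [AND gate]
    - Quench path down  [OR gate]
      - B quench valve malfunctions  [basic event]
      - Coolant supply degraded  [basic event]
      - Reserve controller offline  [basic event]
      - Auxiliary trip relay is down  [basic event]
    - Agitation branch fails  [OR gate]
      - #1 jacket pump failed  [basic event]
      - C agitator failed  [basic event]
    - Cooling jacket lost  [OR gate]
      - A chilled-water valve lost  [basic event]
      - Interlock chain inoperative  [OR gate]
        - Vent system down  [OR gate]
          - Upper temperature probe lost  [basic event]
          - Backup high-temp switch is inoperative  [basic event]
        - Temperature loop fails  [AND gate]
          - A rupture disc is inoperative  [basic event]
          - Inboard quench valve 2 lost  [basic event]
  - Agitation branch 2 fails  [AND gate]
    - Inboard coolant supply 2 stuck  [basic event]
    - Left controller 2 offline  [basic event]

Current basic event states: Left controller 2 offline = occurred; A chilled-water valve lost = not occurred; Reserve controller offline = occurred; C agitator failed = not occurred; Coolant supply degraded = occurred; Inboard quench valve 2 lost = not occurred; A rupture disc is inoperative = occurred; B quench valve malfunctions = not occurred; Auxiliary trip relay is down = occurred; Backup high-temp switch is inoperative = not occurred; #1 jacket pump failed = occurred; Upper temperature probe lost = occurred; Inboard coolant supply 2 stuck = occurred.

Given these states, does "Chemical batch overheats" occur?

Quench path down [OR]: B quench valve malfunctions=not, Coolant supply degraded=occurs, Reserve controller offline=occurs, Auxiliary trip relay is down=occurs → at least one input occurs → occurs.
Agitation branch fails [OR]: #1 jacket pump failed=occurs, C agitator failed=not → at least one input occurs → occurs.
Vent system down [OR]: Upper temperature probe lost=occurs, Backup high-temp switch is inoperative=not → at least one input occurs → occurs.
Temperature loop fails [AND]: A rupture disc is inoperative=occurs, Inboard quench valve 2 lost=not → not all inputs occur → does not occur.
Interlock chain inoperative [OR]: Vent system down=occurs, Temperature loop fails=not → at least one input occurs → occurs.
Cooling jacket lost [OR]: A chilled-water valve lost=not, Interlock chain inoperative=occurs → at least one input occurs → occurs.
Quench path 2 fails [AND]: Quench path down=occurs, Agitation branch fails=occurs, Cooling jacket lost=occurs → all inputs occur → occurs.
Agitation branch 2 fails [AND]: Inboard coolant supply 2 stuck=occurs, Left controller 2 offline=occurs → all inputs occur → occurs.
Chemical batch overheats [AND]: Quench path 2 fails=occurs, Agitation branch 2 fails=occurs → all inputs occur → occurs.

Yes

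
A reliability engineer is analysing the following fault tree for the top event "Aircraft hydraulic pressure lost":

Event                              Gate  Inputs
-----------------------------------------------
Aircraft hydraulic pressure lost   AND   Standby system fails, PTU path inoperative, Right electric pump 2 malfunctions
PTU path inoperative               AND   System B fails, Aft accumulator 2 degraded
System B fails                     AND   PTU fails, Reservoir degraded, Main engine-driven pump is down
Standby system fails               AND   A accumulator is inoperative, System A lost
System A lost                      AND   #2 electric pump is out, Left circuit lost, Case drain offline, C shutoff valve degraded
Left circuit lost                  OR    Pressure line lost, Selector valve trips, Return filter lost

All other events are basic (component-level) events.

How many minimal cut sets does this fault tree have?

Left circuit lost [OR]: union of children's cut sets → 3 cut set(s).
System A lost [AND]: one cut set from each child combined → 1 × 3 × 1 × 1 = 3 cut set(s).
Standby system fails [AND]: one cut set from each child combined → 1 × 3 = 3 cut set(s).
System B fails [AND]: one cut set from each child combined → 1 × 1 × 1 = 1 cut set(s).
PTU path inoperative [AND]: one cut set from each child combined → 1 × 1 = 1 cut set(s).
Aircraft hydraulic pressure lost [AND]: one cut set from each child combined → 3 × 1 × 1 = 3 cut set(s).
Minimal cut sets: {#2 electric pump is out, A accumulator is inoperative, Aft accumulator 2 degraded, C shutoff valve degraded, Case drain offline, Main engine-driven pump is down, PTU fails, Pressure line lost, Reservoir degraded, Right electric pump 2 malfunctions}; {#2 electric pump is out, A accumulator is inoperative, Aft accumulator 2 degraded, C shutoff valve degraded, Case drain offline, Main engine-driven pump is down, PTU fails, Reservoir degraded, Right electric pump 2 malfunctions, Selector valve trips}; {#2 electric pump is out, A accumulator is inoperative, Aft accumulator 2 degraded, C shutoff valve degraded, Case drain offline, Main engine-driven pump is down, PTU fails, Reservoir degraded, Return filter lost, Right electric pump 2 malfunctions}.

3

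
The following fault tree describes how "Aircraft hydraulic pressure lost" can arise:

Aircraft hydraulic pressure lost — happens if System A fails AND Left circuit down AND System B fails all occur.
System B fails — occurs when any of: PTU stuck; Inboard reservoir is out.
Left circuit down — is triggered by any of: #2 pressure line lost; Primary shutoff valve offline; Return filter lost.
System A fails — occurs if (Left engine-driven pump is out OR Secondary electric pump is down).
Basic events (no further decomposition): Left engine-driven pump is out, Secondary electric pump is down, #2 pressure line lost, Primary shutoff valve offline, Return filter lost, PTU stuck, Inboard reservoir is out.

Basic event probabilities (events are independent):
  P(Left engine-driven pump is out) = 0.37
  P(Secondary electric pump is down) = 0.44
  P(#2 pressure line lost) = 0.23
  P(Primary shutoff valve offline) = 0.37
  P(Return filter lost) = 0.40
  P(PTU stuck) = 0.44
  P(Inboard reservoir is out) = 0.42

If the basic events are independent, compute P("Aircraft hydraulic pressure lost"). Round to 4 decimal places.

P(System A fails) [OR] = 1 − (1−0.37) × (1−0.44) = 0.647200
P(Left circuit down) [OR] = 1 − (1−0.23) × (1−0.37) × (1−0.40) = 0.708940
P(System B fails) [OR] = 1 − (1−0.44) × (1−0.42) = 0.675200
P(Aircraft hydraulic pressure lost) [AND] = 0.647200 × 0.708940 × 0.675200 = 0.309799
Rounded to 4 decimal places: P(Aircraft hydraulic pressure lost) ≈ 0.3098.

0.3098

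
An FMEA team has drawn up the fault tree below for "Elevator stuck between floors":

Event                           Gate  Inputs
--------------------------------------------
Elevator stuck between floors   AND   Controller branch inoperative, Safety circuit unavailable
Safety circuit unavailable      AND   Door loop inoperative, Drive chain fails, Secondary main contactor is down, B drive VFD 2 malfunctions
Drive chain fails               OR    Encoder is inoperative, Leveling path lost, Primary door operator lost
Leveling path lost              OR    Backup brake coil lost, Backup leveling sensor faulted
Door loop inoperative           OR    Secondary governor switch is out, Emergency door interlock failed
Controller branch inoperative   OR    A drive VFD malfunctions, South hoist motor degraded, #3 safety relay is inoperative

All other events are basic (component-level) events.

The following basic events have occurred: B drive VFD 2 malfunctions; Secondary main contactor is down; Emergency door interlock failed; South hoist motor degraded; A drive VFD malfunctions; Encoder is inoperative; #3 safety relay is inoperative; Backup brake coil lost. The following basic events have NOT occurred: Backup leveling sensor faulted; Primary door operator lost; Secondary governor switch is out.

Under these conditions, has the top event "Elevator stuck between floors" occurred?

Yes

Controller branch inoperative [OR]: A drive VFD malfunctions=occurs, South hoist motor degraded=occurs, #3 safety relay is inoperative=occurs → at least one input occurs → occurs.
Door loop inoperative [OR]: Secondary governor switch is out=not, Emergency door interlock failed=occurs → at least one input occurs → occurs.
Leveling path lost [OR]: Backup brake coil lost=occurs, Backup leveling sensor faulted=not → at least one input occurs → occurs.
Drive chain fails [OR]: Encoder is inoperative=occurs, Leveling path lost=occurs, Primary door operator lost=not → at least one input occurs → occurs.
Safety circuit unavailable [AND]: Door loop inoperative=occurs, Drive chain fails=occurs, Secondary main contactor is down=occurs, B drive VFD 2 malfunctions=occurs → all inputs occur → occurs.
Elevator stuck between floors [AND]: Controller branch inoperative=occurs, Safety circuit unavailable=occurs → all inputs occur → occurs.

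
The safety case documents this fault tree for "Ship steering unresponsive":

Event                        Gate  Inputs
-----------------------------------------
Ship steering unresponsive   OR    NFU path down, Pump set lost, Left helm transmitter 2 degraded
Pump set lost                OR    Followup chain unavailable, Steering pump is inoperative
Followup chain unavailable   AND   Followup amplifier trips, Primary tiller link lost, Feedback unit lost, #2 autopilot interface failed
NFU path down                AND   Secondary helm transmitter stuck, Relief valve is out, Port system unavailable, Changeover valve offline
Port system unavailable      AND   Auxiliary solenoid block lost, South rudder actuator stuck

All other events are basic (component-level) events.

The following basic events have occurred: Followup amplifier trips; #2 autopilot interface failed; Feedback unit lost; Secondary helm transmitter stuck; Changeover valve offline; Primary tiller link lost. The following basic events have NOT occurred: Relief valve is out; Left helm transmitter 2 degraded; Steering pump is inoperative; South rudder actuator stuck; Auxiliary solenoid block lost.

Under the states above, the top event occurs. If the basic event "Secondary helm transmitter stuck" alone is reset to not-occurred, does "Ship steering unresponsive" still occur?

Counterfactual: set "Secondary helm transmitter stuck" to not occurred.
Port system unavailable [AND]: Auxiliary solenoid block lost=not, South rudder actuator stuck=not → not all inputs occur → does not occur.
NFU path down [AND]: Secondary helm transmitter stuck=not, Relief valve is out=not, Port system unavailable=not, Changeover valve offline=occurs → not all inputs occur → does not occur.
Followup chain unavailable [AND]: Followup amplifier trips=occurs, Primary tiller link lost=occurs, Feedback unit lost=occurs, #2 autopilot interface failed=occurs → all inputs occur → occurs.
Pump set lost [OR]: Followup chain unavailable=occurs, Steering pump is inoperative=not → at least one input occurs → occurs.
Ship steering unresponsive [OR]: NFU path down=not, Pump set lost=occurs, Left helm transmitter 2 degraded=not → at least one input occurs → occurs.

Yes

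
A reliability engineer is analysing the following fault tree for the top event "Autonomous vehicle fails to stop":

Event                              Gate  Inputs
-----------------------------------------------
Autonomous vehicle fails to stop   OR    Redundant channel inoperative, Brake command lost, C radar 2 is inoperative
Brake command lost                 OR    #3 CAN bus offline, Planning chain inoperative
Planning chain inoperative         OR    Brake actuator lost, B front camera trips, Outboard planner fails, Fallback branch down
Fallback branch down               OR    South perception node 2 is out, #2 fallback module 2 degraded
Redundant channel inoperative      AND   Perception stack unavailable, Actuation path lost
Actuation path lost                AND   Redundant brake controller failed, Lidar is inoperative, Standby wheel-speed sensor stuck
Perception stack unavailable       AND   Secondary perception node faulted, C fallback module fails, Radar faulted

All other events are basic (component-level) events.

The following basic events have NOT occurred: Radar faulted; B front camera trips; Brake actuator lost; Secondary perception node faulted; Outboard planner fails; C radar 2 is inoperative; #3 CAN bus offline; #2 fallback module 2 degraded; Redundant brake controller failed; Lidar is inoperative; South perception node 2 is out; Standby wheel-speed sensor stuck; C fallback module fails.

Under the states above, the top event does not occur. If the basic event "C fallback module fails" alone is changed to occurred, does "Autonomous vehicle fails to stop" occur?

No

Counterfactual: set "C fallback module fails" to occurred.
Perception stack unavailable [AND]: Secondary perception node faulted=not, C fallback module fails=occurs, Radar faulted=not → not all inputs occur → does not occur.
Actuation path lost [AND]: Redundant brake controller failed=not, Lidar is inoperative=not, Standby wheel-speed sensor stuck=not → not all inputs occur → does not occur.
Redundant channel inoperative [AND]: Perception stack unavailable=not, Actuation path lost=not → not all inputs occur → does not occur.
Fallback branch down [OR]: South perception node 2 is out=not, #2 fallback module 2 degraded=not → no input occurs → does not occur.
Planning chain inoperative [OR]: Brake actuator lost=not, B front camera trips=not, Outboard planner fails=not, Fallback branch down=not → no input occurs → does not occur.
Brake command lost [OR]: #3 CAN bus offline=not, Planning chain inoperative=not → no input occurs → does not occur.
Autonomous vehicle fails to stop [OR]: Redundant channel inoperative=not, Brake command lost=not, C radar 2 is inoperative=not → no input occurs → does not occur.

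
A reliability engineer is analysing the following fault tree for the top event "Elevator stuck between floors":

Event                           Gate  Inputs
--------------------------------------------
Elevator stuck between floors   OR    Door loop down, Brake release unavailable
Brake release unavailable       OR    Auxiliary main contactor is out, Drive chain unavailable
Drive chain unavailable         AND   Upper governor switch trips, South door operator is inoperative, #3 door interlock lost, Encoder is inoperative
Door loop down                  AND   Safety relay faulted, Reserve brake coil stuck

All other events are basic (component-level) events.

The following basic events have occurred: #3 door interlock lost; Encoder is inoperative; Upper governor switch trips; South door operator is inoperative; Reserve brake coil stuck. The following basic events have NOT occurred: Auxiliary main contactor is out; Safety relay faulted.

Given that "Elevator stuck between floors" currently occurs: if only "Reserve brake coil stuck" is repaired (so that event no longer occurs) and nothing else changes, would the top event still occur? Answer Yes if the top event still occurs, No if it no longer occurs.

Yes

Counterfactual: set "Reserve brake coil stuck" to not occurred.
Door loop down [AND]: Safety relay faulted=not, Reserve brake coil stuck=not → not all inputs occur → does not occur.
Drive chain unavailable [AND]: Upper governor switch trips=occurs, South door operator is inoperative=occurs, #3 door interlock lost=occurs, Encoder is inoperative=occurs → all inputs occur → occurs.
Brake release unavailable [OR]: Auxiliary main contactor is out=not, Drive chain unavailable=occurs → at least one input occurs → occurs.
Elevator stuck between floors [OR]: Door loop down=not, Brake release unavailable=occurs → at least one input occurs → occurs.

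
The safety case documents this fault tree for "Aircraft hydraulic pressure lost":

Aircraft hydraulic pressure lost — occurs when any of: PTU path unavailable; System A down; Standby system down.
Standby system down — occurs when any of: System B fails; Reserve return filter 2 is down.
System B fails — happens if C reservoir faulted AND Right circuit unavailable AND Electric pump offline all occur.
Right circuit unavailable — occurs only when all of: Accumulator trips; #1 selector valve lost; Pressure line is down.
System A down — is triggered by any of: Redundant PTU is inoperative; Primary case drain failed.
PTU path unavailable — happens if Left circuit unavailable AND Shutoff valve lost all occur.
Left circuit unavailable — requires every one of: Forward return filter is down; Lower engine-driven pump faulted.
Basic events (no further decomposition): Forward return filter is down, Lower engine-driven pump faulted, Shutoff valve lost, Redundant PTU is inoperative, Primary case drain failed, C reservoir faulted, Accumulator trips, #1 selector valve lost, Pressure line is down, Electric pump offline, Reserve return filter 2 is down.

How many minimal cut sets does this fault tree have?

Left circuit unavailable [AND]: one cut set from each child combined → 1 × 1 = 1 cut set(s).
PTU path unavailable [AND]: one cut set from each child combined → 1 × 1 = 1 cut set(s).
System A down [OR]: union of children's cut sets → 2 cut set(s).
Right circuit unavailable [AND]: one cut set from each child combined → 1 × 1 × 1 = 1 cut set(s).
System B fails [AND]: one cut set from each child combined → 1 × 1 × 1 = 1 cut set(s).
Standby system down [OR]: union of children's cut sets → 2 cut set(s).
Aircraft hydraulic pressure lost [OR]: union of children's cut sets → 5 cut set(s).
Minimal cut sets: {Forward return filter is down, Lower engine-driven pump faulted, Shutoff valve lost}; {Redundant PTU is inoperative}; {Primary case drain failed}; {#1 selector valve lost, Accumulator trips, C reservoir faulted, Electric pump offline, Pressure line is down}; {Reserve return filter 2 is down}.

5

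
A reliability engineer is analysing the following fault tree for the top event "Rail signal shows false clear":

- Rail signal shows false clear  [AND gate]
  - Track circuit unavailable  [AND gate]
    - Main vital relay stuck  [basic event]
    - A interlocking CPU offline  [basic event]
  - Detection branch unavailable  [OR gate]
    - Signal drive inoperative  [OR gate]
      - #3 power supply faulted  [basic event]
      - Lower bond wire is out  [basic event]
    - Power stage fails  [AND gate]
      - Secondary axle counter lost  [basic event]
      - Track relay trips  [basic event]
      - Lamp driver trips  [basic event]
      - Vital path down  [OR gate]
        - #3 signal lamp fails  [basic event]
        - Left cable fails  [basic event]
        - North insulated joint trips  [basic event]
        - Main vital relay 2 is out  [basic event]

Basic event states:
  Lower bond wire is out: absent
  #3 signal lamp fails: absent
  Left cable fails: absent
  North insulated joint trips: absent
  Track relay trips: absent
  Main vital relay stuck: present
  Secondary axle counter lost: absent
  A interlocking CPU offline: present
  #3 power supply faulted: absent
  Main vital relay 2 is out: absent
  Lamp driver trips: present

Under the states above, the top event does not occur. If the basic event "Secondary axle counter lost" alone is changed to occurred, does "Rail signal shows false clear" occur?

Counterfactual: set "Secondary axle counter lost" to occurred.
Track circuit unavailable [AND]: Main vital relay stuck=occurs, A interlocking CPU offline=occurs → all inputs occur → occurs.
Signal drive inoperative [OR]: #3 power supply faulted=not, Lower bond wire is out=not → no input occurs → does not occur.
Vital path down [OR]: #3 signal lamp fails=not, Left cable fails=not, North insulated joint trips=not, Main vital relay 2 is out=not → no input occurs → does not occur.
Power stage fails [AND]: Secondary axle counter lost=occurs, Track relay trips=not, Lamp driver trips=occurs, Vital path down=not → not all inputs occur → does not occur.
Detection branch unavailable [OR]: Signal drive inoperative=not, Power stage fails=not → no input occurs → does not occur.
Rail signal shows false clear [AND]: Track circuit unavailable=occurs, Detection branch unavailable=not → not all inputs occur → does not occur.

No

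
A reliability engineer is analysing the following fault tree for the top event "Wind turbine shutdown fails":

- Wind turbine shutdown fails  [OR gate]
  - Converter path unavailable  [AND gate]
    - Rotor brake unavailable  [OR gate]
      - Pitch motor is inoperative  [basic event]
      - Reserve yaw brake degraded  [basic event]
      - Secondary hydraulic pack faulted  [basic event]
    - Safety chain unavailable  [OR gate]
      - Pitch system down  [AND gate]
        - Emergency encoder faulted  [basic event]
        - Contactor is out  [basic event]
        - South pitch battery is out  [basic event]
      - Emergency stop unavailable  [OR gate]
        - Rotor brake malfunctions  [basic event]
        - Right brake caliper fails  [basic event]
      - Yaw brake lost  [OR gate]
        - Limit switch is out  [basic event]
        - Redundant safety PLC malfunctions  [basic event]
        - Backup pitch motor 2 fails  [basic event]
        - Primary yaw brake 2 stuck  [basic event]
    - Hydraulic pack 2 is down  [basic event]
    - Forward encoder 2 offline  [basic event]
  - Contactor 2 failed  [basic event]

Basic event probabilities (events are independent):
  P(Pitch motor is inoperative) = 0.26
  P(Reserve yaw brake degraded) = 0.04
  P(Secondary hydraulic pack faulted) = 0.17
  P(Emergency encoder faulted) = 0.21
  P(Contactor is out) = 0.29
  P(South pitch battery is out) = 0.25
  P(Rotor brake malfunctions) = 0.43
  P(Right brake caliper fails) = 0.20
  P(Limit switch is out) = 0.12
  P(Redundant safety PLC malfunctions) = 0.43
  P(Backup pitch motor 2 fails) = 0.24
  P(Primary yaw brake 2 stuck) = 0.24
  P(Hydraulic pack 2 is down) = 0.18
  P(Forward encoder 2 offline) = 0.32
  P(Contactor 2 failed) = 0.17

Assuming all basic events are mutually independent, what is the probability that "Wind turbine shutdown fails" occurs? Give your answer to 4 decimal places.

0.1871

P(Rotor brake unavailable) [OR] = 1 − (1−0.26) × (1−0.04) × (1−0.17) = 0.410368
P(Pitch system down) [AND] = 0.21 × 0.29 × 0.25 = 0.015225
P(Emergency stop unavailable) [OR] = 1 − (1−0.43) × (1−0.20) = 0.544000
P(Yaw brake lost) [OR] = 1 − (1−0.12) × (1−0.43) × (1−0.24) × (1−0.24) = 0.710276
P(Safety chain unavailable) [OR] = 1 − (1−0.015225) × (1−0.544000) × (1−0.710276) = 0.869897
P(Converter path unavailable) [AND] = 0.410368 × 0.869897 × 0.18 × 0.32 = 0.020562
P(Wind turbine shutdown fails) [OR] = 1 − (1−0.020562) × (1−0.17) = 0.187066
Rounded to 4 decimal places: P(Wind turbine shutdown fails) ≈ 0.1871.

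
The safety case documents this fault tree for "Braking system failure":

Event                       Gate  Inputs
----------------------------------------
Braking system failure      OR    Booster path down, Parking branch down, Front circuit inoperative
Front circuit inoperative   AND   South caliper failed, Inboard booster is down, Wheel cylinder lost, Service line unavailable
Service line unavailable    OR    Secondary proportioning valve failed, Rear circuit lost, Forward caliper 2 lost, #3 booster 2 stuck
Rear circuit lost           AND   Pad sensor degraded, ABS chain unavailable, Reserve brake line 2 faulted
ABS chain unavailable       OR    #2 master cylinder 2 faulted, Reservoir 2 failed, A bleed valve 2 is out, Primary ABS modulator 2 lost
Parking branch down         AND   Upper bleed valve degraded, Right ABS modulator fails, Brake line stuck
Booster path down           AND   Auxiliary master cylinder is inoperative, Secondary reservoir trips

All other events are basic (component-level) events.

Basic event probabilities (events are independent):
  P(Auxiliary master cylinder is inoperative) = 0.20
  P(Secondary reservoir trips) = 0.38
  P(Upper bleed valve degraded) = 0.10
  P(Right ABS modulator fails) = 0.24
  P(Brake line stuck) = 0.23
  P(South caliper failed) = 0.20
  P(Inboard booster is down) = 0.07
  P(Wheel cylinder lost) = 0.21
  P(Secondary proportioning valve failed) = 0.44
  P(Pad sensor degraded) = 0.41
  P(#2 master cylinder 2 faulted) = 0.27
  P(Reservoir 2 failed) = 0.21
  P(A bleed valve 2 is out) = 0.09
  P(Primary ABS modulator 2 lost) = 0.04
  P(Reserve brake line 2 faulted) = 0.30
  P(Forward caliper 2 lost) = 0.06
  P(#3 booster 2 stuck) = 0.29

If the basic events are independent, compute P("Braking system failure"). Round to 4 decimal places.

0.0829

P(Booster path down) [AND] = 0.20 × 0.38 = 0.076000
P(Parking branch down) [AND] = 0.10 × 0.24 × 0.23 = 0.005520
P(ABS chain unavailable) [OR] = 1 − (1−0.27) × (1−0.21) × (1−0.09) × (1−0.04) = 0.496195
P(Rear circuit lost) [AND] = 0.41 × 0.496195 × 0.30 = 0.061032
P(Service line unavailable) [OR] = 1 − (1−0.44) × (1−0.061032) × (1−0.06) × (1−0.29) = 0.649066
P(Front circuit inoperative) [AND] = 0.20 × 0.07 × 0.21 × 0.649066 = 0.001908
P(Braking system failure) [OR] = 1 − (1−0.076000) × (1−0.005520) × (1−0.001908) = 0.082854
Rounded to 4 decimal places: P(Braking system failure) ≈ 0.0829.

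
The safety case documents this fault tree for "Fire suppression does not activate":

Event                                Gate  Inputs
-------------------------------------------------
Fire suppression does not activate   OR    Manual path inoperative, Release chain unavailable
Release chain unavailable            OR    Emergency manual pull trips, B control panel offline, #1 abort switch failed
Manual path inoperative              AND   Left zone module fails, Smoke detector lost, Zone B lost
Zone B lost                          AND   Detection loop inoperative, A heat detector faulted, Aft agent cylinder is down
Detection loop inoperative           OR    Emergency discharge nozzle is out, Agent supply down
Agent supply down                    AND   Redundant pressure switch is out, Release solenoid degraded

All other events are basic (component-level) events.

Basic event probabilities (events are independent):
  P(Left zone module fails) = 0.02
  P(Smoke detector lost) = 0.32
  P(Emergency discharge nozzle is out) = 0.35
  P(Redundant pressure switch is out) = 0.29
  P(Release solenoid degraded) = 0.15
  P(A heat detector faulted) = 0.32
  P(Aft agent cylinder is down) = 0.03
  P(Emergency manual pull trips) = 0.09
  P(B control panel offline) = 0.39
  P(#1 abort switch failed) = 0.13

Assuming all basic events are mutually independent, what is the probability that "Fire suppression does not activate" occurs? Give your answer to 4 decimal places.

0.5171

P(Agent supply down) [AND] = 0.29 × 0.15 = 0.043500
P(Detection loop inoperative) [OR] = 1 − (1−0.35) × (1−0.043500) = 0.378275
P(Zone B lost) [AND] = 0.378275 × 0.32 × 0.03 = 0.003631
P(Manual path inoperative) [AND] = 0.02 × 0.32 × 0.003631 = 0.000023
P(Release chain unavailable) [OR] = 1 − (1−0.09) × (1−0.39) × (1−0.13) = 0.517063
P(Fire suppression does not activate) [OR] = 1 − (1−0.000023) × (1−0.517063) = 0.517074
Rounded to 4 decimal places: P(Fire suppression does not activate) ≈ 0.5171.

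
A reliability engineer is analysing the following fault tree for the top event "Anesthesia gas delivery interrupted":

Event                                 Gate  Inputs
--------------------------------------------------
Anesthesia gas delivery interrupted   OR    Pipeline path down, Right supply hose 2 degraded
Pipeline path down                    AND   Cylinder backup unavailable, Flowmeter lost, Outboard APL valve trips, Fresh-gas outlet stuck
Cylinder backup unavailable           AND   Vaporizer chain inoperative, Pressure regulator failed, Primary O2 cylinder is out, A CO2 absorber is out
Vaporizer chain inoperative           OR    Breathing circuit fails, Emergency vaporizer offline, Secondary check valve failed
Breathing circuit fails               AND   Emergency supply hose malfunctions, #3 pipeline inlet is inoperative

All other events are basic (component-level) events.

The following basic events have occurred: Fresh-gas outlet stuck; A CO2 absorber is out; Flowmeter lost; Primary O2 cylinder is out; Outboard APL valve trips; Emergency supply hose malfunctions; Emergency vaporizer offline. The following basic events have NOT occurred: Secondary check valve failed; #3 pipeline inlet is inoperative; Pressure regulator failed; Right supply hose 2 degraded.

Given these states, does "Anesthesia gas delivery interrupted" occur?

Breathing circuit fails [AND]: Emergency supply hose malfunctions=occurs, #3 pipeline inlet is inoperative=not → not all inputs occur → does not occur.
Vaporizer chain inoperative [OR]: Breathing circuit fails=not, Emergency vaporizer offline=occurs, Secondary check valve failed=not → at least one input occurs → occurs.
Cylinder backup unavailable [AND]: Vaporizer chain inoperative=occurs, Pressure regulator failed=not, Primary O2 cylinder is out=occurs, A CO2 absorber is out=occurs → not all inputs occur → does not occur.
Pipeline path down [AND]: Cylinder backup unavailable=not, Flowmeter lost=occurs, Outboard APL valve trips=occurs, Fresh-gas outlet stuck=occurs → not all inputs occur → does not occur.
Anesthesia gas delivery interrupted [OR]: Pipeline path down=not, Right supply hose 2 degraded=not → no input occurs → does not occur.

No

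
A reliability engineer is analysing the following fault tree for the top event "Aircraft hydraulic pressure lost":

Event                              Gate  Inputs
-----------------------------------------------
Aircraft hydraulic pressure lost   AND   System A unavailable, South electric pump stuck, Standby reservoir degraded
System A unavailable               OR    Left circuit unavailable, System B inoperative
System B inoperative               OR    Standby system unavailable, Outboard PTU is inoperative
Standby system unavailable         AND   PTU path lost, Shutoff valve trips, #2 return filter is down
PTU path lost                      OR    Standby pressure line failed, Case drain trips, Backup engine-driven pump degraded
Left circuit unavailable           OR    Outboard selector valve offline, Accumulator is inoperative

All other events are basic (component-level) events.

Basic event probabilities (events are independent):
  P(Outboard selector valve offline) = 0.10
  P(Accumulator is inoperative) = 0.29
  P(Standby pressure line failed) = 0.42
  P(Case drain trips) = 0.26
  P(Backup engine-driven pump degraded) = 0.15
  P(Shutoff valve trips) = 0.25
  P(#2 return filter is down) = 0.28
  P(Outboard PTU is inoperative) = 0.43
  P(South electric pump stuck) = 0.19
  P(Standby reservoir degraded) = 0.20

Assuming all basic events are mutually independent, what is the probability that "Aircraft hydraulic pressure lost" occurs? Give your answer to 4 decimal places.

0.0248

P(Left circuit unavailable) [OR] = 1 − (1−0.10) × (1−0.29) = 0.361000
P(PTU path lost) [OR] = 1 − (1−0.42) × (1−0.26) × (1−0.15) = 0.635180
P(Standby system unavailable) [AND] = 0.635180 × 0.25 × 0.28 = 0.044463
P(System B inoperative) [OR] = 1 − (1−0.044463) × (1−0.43) = 0.455344
P(System A unavailable) [OR] = 1 − (1−0.361000) × (1−0.455344) = 0.651965
P(Aircraft hydraulic pressure lost) [AND] = 0.651965 × 0.19 × 0.20 = 0.024775
Rounded to 4 decimal places: P(Aircraft hydraulic pressure lost) ≈ 0.0248.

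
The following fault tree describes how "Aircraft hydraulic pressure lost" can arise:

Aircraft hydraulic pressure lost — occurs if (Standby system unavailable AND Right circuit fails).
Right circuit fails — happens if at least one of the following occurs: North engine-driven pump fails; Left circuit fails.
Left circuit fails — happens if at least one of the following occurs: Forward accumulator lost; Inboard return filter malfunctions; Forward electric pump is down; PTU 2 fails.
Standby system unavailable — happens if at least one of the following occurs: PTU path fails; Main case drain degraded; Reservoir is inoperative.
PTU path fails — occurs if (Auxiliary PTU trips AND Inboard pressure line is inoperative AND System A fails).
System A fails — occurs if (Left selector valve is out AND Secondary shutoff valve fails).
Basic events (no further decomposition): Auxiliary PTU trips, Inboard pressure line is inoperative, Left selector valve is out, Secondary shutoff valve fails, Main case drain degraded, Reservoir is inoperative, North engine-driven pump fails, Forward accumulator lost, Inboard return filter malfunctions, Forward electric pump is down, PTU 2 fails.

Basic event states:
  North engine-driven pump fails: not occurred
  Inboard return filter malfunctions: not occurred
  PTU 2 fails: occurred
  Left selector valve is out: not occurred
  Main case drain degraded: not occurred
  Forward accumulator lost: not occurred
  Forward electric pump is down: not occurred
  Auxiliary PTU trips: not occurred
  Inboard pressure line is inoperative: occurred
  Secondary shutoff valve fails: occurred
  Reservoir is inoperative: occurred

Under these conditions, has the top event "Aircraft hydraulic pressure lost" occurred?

System A fails [AND]: Left selector valve is out=not, Secondary shutoff valve fails=occurs → not all inputs occur → does not occur.
PTU path fails [AND]: Auxiliary PTU trips=not, Inboard pressure line is inoperative=occurs, System A fails=not → not all inputs occur → does not occur.
Standby system unavailable [OR]: PTU path fails=not, Main case drain degraded=not, Reservoir is inoperative=occurs → at least one input occurs → occurs.
Left circuit fails [OR]: Forward accumulator lost=not, Inboard return filter malfunctions=not, Forward electric pump is down=not, PTU 2 fails=occurs → at least one input occurs → occurs.
Right circuit fails [OR]: North engine-driven pump fails=not, Left circuit fails=occurs → at least one input occurs → occurs.
Aircraft hydraulic pressure lost [AND]: Standby system unavailable=occurs, Right circuit fails=occurs → all inputs occur → occurs.

Yes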